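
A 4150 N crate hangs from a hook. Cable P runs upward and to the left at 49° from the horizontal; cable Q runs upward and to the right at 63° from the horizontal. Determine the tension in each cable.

ΣF_x = 0: −T_P·cos49° + T_Q·cos63° = 0 → T_Q = 1.44509·T_P.
ΣF_y = 0: T_P·sin49° + T_Q·sin63° = 4150.
Substitute: T_P·(0.75471 + 1.44509·0.891007) = 4150 → T_P = 2032.03 ≈ 2032 N.
Then T_Q = 1.44509 × 2032.03 = 2936 N.

T_P = 2032 N, T_Q = 2936 N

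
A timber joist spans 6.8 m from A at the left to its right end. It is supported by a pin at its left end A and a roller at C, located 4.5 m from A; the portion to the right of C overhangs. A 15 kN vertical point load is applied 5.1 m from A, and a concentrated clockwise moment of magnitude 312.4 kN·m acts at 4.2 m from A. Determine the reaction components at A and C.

A_x = 0, A_y = -71.42 kN, C_y = 86.42 kN

Moments about A: C_y·4.5 − 15·5.1 − 312.4 = 0 → C_y = 388.9/4.5 = 86.4222 ≈ 86.42 kN.
ΣF_y = 0: A_y + 86.4222 − 15 = 0 → A_y = -71.42 kN.
ΣF_x = 0: no horizontal applied forces, so A_x = 0.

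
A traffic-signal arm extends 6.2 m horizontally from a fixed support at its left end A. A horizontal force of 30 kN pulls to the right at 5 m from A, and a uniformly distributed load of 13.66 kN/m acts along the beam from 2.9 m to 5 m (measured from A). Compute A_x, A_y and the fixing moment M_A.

Resultant of the distributed load: 13.66 × 2.1 = 28.686 kN at 3.95 m from A.
ΣF_x = 0: A_x + 30 = 0 → A_x = -30.00 kN.
ΣF_y = 0: A_y − 13.66·2.1 = 0 → A_y = 28.69 kN.
ΣM about A: M_A − (13.66·2.1)·3.95 = 0 → M_A = 113.3 kN·m.

A_x = -30.00 kN, A_y = 28.69 kN, M_A = 113.3 kN·m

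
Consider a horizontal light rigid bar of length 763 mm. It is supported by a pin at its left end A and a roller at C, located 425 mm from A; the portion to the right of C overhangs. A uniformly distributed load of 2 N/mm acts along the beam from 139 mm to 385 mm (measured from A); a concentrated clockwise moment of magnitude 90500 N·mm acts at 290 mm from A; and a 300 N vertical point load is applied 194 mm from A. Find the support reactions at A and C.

Resultant of the distributed load: 2 × 246 = 492 N at 262 mm from A.
Taking moments about A: C_y·425 − (2·246)·262 − 90500 − 300·194 = 0 → C_y = 277604/425 = 653.186 ≈ 653.2 N.
ΣF_y = 0: A_y + 653.186 − 2·246 − 300 = 0 → A_y = 138.8 N.
ΣF_x = 0: no horizontal applied forces, so A_x = 0.

A_x = 0, A_y = 138.8 N, C_y = 653.2 N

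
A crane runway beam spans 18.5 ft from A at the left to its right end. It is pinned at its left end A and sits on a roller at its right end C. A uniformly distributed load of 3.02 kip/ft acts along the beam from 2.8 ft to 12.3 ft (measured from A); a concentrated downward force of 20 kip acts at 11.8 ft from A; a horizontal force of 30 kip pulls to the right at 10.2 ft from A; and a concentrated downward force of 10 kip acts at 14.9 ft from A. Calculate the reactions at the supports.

A_x = -30.00 kip, A_y = 26.17 kip, C_y = 32.52 kip

Resultant of the distributed load: 3.02 × 9.5 = 28.69 kip at 7.55 ft from A.
Taking moments about A: C_y·18.5 − (3.02·9.5)·7.55 − 20·11.8 − 10·14.9 = 0 → C_y = 601.6095/18.5 = 32.5194 ≈ 32.52 kip.
ΣF_y = 0: A_y + 32.5194 − 3.02·9.5 − 20 − 10 = 0 → A_y = 26.17 kip.
ΣF_x = 0: A_x + 30 = 0 → A_x = -30.00 kip.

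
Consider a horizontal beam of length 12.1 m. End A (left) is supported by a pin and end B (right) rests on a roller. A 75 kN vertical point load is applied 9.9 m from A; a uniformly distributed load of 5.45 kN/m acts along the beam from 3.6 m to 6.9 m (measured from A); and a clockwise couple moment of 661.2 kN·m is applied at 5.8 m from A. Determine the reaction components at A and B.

Resultant of the distributed load: 5.45 × 3.3 = 17.985 kN at 5.25 m from A.
Moments about A: B_y·12.1 − 75·9.9 − (5.45·3.3)·5.25 − 661.2 = 0 → B_y = 1498.12125/12.1 = 123.812 ≈ 123.8 kN.
ΣF_y = 0: A_y + 123.812 − 75 − 5.45·3.3 = 0 → A_y = -30.83 kN.
ΣF_x = 0: no horizontal applied forces, so A_x = 0.

A_x = 0, A_y = -30.83 kN, B_y = 123.8 kN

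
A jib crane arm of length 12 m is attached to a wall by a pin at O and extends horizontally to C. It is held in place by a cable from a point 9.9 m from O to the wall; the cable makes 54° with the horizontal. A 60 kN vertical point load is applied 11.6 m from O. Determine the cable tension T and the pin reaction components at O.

T = 86.90 kN, O_x = 51.08 kN, O_y = -10.30 kN

ΣM about O: T·sin54°·9.9 − 60·11.6 = 0 → T = 696/(9.9·0.809017) = 86.8993 ≈ 86.90 kN.
ΣF_x = 0: O_x − T·cos54° = 0 → O_x = 86.8993 × 0.587785 = 51.08 kN.
ΣF_y = 0: O_y + T·sin54° − 60 = 0 → O_y = 60 − 86.8993 × 0.809017 = -10.30 kN.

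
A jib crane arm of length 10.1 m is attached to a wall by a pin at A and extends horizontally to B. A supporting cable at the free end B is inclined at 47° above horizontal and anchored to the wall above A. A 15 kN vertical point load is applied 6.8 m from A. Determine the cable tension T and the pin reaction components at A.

T = 13.81 kN, A_x = 9.417 kN, A_y = 4.901 kN

ΣM about A: T·sin47°·10.1 − 15·6.8 = 0 → T = 102/(10.1·0.731354) = 13.8086 ≈ 13.81 kN.
ΣF_x = 0: A_x − T·cos47° = 0 → A_x = 13.8086 × 0.681998 = 9.417 kN.
ΣF_y = 0: A_y + T·sin47° − 15 = 0 → A_y = 15 − 13.8086 × 0.731354 = 4.901 kN.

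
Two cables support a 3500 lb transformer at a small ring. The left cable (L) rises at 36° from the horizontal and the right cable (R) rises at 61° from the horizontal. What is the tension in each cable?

T_L = 1710 lb, T_R = 2853 lb

ΣF_x = 0: −T_L·cos36° + T_R·cos61° = 0 → T_R = 1.66873·T_L.
ΣF_y = 0: T_L·sin36° + T_R·sin61° = 3500.
Substitute: T_L·(0.587785 + 1.66873·0.87462) = 3500 → T_L = 1709.58 ≈ 1710 lb.
Then T_R = 1.66873 × 1709.58 = 2853 lb.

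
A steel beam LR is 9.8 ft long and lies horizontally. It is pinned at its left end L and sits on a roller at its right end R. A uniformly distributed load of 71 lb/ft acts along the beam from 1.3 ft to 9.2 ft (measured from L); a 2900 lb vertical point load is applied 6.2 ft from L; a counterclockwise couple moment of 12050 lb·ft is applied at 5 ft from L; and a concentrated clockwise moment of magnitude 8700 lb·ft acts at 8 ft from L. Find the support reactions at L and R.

Resultant of the distributed load: 71 × 7.9 = 560.9 lb at 5.25 ft from L.
Moments about L: R_y·9.8 − (71·7.9)·5.25 − 2900·6.2 + 12050 − 8700 = 0 → R_y = 17574.725/9.8 = 1793.34 ≈ 1793 lb.
ΣF_y = 0: L_y + 1793.34 − 71·7.9 − 2900 = 0 → L_y = 1668 lb.
ΣF_x = 0: no horizontal applied forces, so L_x = 0.

L_x = 0, L_y = 1668 lb, R_y = 1793 lb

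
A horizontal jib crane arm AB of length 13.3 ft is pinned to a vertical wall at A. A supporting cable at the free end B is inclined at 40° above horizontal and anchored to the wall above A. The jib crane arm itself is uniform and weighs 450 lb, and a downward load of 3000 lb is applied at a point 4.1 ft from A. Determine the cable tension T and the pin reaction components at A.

ΣM about A: T·sin40°·13.3 − 450·6.65 − 3000·4.1 = 0 → T = 15292.5/(13.3·0.642788) = 1788.79 ≈ 1789 lb.
ΣF_x = 0: A_x − T·cos40° = 0 → A_x = 1788.79 × 0.766044 = 1370 lb.
ΣF_y = 0: A_y + T·sin40° − 450 − 3000 = 0 → A_y = 3450 − 1788.79 × 0.642788 = 2300 lb.

T = 1789 lb, A_x = 1370 lb, A_y = 2300 lb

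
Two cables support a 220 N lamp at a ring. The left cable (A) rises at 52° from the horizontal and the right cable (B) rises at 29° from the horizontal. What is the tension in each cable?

T_A = 194.8 N, T_B = 137.1 N

ΣF_x = 0: −T_A·cos52° + T_B·cos29° = 0 → T_B = 0.703919·T_A.
ΣF_y = 0: T_A·sin52° + T_B·sin29° = 220.
Substitute: T_A·(0.788011 + 0.703919·0.48481) = 220 → T_A = 194.815 ≈ 194.8 N.
Then T_B = 0.703919 × 194.815 = 137.1 N.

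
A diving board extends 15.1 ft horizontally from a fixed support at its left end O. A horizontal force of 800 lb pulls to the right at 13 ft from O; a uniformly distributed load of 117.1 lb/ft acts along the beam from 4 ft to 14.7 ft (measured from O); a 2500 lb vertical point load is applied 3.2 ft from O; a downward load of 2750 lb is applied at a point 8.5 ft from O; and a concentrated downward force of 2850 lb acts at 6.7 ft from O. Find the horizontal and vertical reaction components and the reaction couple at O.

Resultant of the distributed load: 117.1 × 10.7 = 1252.97 lb at 9.35 ft from O.
ΣF_x = 0: O_x + 800 = 0 → O_x = -800.0 lb.
ΣF_y = 0: O_y − 117.1·10.7 − 2500 − 2750 − 2850 = 0 → O_y = 9353 lb.
ΣM about O: M_O − (117.1·10.7)·9.35 − 2500·3.2 − 2750·8.5 − 2850·6.7 = 0 → M_O = 62190 lb·ft.

O_x = -800.0 lb, O_y = 9353 lb, M_O = 62190 lb·ft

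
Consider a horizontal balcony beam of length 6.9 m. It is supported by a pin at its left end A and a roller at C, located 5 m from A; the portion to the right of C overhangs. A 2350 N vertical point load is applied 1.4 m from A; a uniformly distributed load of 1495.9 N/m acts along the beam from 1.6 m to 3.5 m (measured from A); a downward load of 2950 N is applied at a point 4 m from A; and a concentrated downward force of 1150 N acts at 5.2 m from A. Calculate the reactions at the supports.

A_x = 0, A_y = 3629 N, C_y = 5664 N

Resultant of the distributed load: 1495.9 × 1.9 = 2842.21 N at 2.55 m from A.
Taking moments about A: C_y·5 − 2350·1.4 − (1495.9·1.9)·2.55 − 2950·4 − 1150·5.2 = 0 → C_y = 28317.6355/5 = 5663.53 ≈ 5664 N.
ΣF_y = 0: A_y + 5663.53 − 2350 − 1495.9·1.9 − 2950 − 1150 = 0 → A_y = 3629 N.
ΣF_x = 0: no horizontal applied forces, so A_x = 0.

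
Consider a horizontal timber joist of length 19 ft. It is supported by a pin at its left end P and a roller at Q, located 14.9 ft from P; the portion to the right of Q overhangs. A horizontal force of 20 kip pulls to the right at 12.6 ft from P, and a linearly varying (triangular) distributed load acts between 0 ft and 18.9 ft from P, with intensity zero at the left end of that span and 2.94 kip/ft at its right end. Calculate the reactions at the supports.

Resultant of the triangular load: ½ × 2.94 × 18.9 = 27.783 kip, acting at 12.6 ft from P (one-third of the span from the peak).
Taking moments about P: Q_y·14.9 − (½·2.94·18.9)·12.6 = 0 → Q_y = 350.0658/14.9 = 23.4943 ≈ 23.49 kip.
ΣF_y = 0: P_y + 23.4943 − ½·2.94·18.9 = 0 → P_y = 4.289 kip.
ΣF_x = 0: P_x + 20 = 0 → P_x = -20.00 kip.

P_x = -20.00 kip, P_y = 4.289 kip, Q_y = 23.49 kip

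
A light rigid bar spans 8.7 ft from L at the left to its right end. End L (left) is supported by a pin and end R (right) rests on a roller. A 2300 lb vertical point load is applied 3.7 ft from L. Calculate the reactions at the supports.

L_x = 0, L_y = 1322 lb, R_y = 978.2 lb

Moments about L: R_y·8.7 − 2300·3.7 = 0 → R_y = 8510/8.7 = 978.161 ≈ 978.2 lb.
ΣF_y = 0: L_y + 978.161 − 2300 = 0 → L_y = 1322 lb.
ΣF_x = 0: no horizontal applied forces, so L_x = 0.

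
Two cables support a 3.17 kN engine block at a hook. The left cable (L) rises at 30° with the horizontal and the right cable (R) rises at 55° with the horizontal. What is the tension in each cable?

T_L = 1.825 kN, T_R = 2.756 kN

ΣF_x = 0: −T_L·cos30° + T_R·cos55° = 0 → T_R = 1.50987·T_L.
ΣF_y = 0: T_L·sin30° + T_R·sin55° = 3.17.
Substitute: T_L·(0.5 + 1.50987·0.819152) = 3.17 → T_L = 1.82518 ≈ 1.825 kN.
Then T_R = 1.50987 × 1.82518 = 2.756 kN.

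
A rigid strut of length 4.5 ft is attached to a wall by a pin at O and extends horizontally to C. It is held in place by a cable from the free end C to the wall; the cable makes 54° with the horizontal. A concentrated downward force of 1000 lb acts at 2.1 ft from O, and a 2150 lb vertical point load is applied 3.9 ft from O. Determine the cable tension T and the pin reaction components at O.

T = 2880 lb, O_x = 1693 lb, O_y = 820.0 lb

ΣM about O: T·sin54°·4.5 − 1000·2.1 − 2150·3.9 = 0 → T = 10485/(4.5·0.809017) = 2880.04 ≈ 2880 lb.
ΣF_x = 0: O_x − T·cos54° = 0 → O_x = 2880.04 × 0.587785 = 1693 lb.
ΣF_y = 0: O_y + T·sin54° − 1000 − 2150 = 0 → O_y = 3150 − 2880.04 × 0.809017 = 820.0 lb.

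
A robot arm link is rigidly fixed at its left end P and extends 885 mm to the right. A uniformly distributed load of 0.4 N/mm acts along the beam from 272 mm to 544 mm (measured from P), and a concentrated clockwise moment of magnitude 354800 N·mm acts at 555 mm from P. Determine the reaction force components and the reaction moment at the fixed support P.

P_x = 0, P_y = 108.8 N, M_P = 399200 N·mm

Resultant of the distributed load: 0.4 × 272 = 108.8 N at 408 mm from P.
ΣF_x = 0: P_x = 0.
ΣF_y = 0: P_y − 0.4·272 = 0 → P_y = 108.8 N.
ΣM about P: M_P − (0.4·272)·408 − 354800 = 0 → M_P = 399200 N·mm.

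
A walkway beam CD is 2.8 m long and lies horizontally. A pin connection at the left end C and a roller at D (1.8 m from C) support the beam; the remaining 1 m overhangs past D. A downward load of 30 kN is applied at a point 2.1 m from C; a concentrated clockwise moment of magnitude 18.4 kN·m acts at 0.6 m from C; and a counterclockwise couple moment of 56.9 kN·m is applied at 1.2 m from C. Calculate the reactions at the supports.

C_x = 0, C_y = 16.39 kN, D_y = 13.61 kN

Moments about C: D_y·1.8 − 30·2.1 − 18.4 + 56.9 = 0 → D_y = 24.5/1.8 = 13.6111 ≈ 13.61 kN.
ΣF_y = 0: C_y + 13.6111 − 30 = 0 → C_y = 16.39 kN.
ΣF_x = 0: no horizontal applied forces, so C_x = 0.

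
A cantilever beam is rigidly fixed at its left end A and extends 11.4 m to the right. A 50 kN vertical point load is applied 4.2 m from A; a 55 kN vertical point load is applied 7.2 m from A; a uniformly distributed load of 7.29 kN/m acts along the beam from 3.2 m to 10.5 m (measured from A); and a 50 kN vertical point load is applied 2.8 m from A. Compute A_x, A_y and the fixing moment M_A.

A_x = 0, A_y = 208.2 kN, M_A = 1111 kN·m

Resultant of the distributed load: 7.29 × 7.3 = 53.217 kN at 6.85 m from A.
ΣF_x = 0: A_x = 0.
ΣF_y = 0: A_y − 50 − 55 − 7.29·7.3 − 50 = 0 → A_y = 208.2 kN.
ΣM about A: M_A − 50·4.2 − 55·7.2 − (7.29·7.3)·6.85 − 50·2.8 = 0 → M_A = 1111 kN·m.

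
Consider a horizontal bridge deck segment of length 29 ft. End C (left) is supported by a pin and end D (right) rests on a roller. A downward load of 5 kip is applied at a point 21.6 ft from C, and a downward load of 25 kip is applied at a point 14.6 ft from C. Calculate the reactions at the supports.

ΣM about C: D_y·29 − 5·21.6 − 25·14.6 = 0 → D_y = 473/29 = 16.3103 ≈ 16.31 kip.
ΣF_y = 0: C_y + 16.3103 − 5 − 25 = 0 → C_y = 13.69 kip.
ΣF_x = 0: no horizontal applied forces, so C_x = 0.

C_x = 0, C_y = 13.69 kip, D_y = 16.31 kip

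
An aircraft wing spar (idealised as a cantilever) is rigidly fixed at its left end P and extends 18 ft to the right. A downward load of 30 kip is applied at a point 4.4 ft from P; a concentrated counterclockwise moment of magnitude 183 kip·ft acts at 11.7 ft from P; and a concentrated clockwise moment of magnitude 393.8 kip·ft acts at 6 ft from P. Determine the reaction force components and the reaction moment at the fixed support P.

P_x = 0, P_y = 30.00 kip, M_P = 342.8 kip·ft

ΣF_x = 0: P_x = 0.
ΣF_y = 0: P_y − 30 = 0 → P_y = 30.00 kip.
ΣM about P: M_P − 30·4.4 + 183 − 393.8 = 0 → M_P = 342.8 kip·ft.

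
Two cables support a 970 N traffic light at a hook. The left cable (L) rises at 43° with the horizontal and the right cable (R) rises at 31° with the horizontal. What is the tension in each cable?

T_L = 865.0 N, T_R = 738.0 N

ΣF_x = 0: −T_L·cos43° + T_R·cos31° = 0 → T_R = 0.853222·T_L.
ΣF_y = 0: T_L·sin43° + T_R·sin31° = 970.
Substitute: T_L·(0.681998 + 0.853222·0.515038) = 970 → T_L = 864.96 ≈ 865.0 N.
Then T_R = 0.853222 × 864.96 = 738.0 N.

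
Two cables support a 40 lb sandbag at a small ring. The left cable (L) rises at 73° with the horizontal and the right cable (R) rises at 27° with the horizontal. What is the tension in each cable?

ΣF_x = 0: −T_L·cos73° + T_R·cos27° = 0 → T_R = 0.328136·T_L.
ΣF_y = 0: T_L·sin73° + T_R·sin27° = 40.
Substitute: T_L·(0.956305 + 0.328136·0.45399) = 40 → T_L = 36.1901 ≈ 36.19 lb.
Then T_R = 0.328136 × 36.1901 = 11.88 lb.

T_L = 36.19 lb, T_R = 11.88 lb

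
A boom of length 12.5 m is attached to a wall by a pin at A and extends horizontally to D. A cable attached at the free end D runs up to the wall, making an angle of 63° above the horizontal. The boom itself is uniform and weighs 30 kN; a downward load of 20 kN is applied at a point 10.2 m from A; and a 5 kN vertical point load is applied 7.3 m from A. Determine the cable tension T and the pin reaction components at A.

T = 38.43 kN, A_x = 17.45 kN, A_y = 20.76 kN

ΣM about A: T·sin63°·12.5 − 30·6.25 − 20·10.2 − 5·7.3 = 0 → T = 428/(12.5·0.891007) = 38.4284 ≈ 38.43 kN.
ΣF_x = 0: A_x − T·cos63° = 0 → A_x = 38.4284 × 0.45399 = 17.45 kN.
ΣF_y = 0: A_y + T·sin63° − 30 − 20 − 5 = 0 → A_y = 55 − 38.4284 × 0.891007 = 20.76 kN.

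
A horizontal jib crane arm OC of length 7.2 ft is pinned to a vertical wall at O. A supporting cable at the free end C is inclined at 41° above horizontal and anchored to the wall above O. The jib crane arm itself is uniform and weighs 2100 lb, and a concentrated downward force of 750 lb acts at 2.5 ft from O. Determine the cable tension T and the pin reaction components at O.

T = 1997 lb, O_x = 1507 lb, O_y = 1540 lb

ΣM about O: T·sin41°·7.2 − 2100·3.6 − 750·2.5 = 0 → T = 9435/(7.2·0.656059) = 1997.41 ≈ 1997 lb.
ΣF_x = 0: O_x − T·cos41° = 0 → O_x = 1997.41 × 0.75471 = 1507 lb.
ΣF_y = 0: O_y + T·sin41° − 2100 − 750 = 0 → O_y = 2850 − 1997.41 × 0.656059 = 1540 lb.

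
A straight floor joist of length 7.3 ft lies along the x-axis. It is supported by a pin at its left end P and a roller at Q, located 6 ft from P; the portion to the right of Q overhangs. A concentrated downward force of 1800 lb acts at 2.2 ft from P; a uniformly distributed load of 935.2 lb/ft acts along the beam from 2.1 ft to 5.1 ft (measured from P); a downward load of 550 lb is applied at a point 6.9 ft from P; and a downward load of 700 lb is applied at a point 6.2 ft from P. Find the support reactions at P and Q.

P_x = 0, P_y = 2156 lb, Q_y = 3699 lb

Resultant of the distributed load: 935.2 × 3 = 2805.6 lb at 3.6 ft from P.
ΣM about P: Q_y·6 − 1800·2.2 − (935.2·3)·3.6 − 550·6.9 − 700·6.2 = 0 → Q_y = 22195.16/6 = 3699.19 ≈ 3699 lb.
ΣF_y = 0: P_y + 3699.19 − 1800 − 935.2·3 − 550 − 700 = 0 → P_y = 2156 lb.
ΣF_x = 0: no horizontal applied forces, so P_x = 0.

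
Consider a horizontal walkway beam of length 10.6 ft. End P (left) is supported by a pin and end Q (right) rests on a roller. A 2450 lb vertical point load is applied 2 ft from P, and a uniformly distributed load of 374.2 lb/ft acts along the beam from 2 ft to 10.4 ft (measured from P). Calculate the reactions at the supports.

P_x = 0, P_y = 3292 lb, Q_y = 2301 lb

Resultant of the distributed load: 374.2 × 8.4 = 3143.28 lb at 6.2 ft from P.
ΣM about P: Q_y·10.6 − 2450·2 − (374.2·8.4)·6.2 = 0 → Q_y = 24388.336/10.6 = 2300.79 ≈ 2301 lb.
ΣF_y = 0: P_y + 2300.79 − 2450 − 374.2·8.4 = 0 → P_y = 3292 lb.
ΣF_x = 0: no horizontal applied forces, so P_x = 0.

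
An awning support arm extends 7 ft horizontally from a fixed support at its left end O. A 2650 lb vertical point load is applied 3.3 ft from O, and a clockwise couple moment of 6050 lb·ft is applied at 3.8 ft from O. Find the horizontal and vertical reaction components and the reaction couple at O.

O_x = 0, O_y = 2650 lb, M_O = 14800 lb·ft

ΣF_x = 0: O_x = 0.
ΣF_y = 0: O_y − 2650 = 0 → O_y = 2650 lb.
ΣM about O: M_O − 2650·3.3 − 6050 = 0 → M_O = 14800 lb·ft.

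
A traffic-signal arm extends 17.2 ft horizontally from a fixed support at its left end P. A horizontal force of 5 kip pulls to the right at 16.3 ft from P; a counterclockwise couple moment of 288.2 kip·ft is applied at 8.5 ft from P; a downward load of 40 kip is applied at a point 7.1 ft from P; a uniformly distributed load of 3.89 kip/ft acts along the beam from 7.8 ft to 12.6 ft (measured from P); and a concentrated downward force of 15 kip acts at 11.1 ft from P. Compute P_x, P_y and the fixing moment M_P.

Resultant of the distributed load: 3.89 × 4.8 = 18.672 kip at 10.2 ft from P.
ΣF_x = 0: P_x + 5 = 0 → P_x = -5.000 kip.
ΣF_y = 0: P_y − 40 − 3.89·4.8 − 15 = 0 → P_y = 73.67 kip.
ΣM about P: M_P + 288.2 − 40·7.1 − (3.89·4.8)·10.2 − 15·11.1 = 0 → M_P = 352.8 kip·ft.

P_x = -5.000 kip, P_y = 73.67 kip, M_P = 352.8 kip·ft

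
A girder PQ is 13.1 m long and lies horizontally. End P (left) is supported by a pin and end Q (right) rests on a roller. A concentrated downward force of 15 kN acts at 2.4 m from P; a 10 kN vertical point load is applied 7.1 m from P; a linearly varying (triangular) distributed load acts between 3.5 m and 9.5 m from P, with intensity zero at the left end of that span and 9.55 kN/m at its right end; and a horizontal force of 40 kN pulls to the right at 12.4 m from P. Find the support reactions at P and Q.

Resultant of the triangular load: ½ × 9.55 × 6 = 28.65 kN, acting at 7.5 m from P (one-third of the span from the peak).
ΣM about P: Q_y·13.1 − 15·2.4 − 10·7.1 − (½·9.55·6)·7.5 = 0 → Q_y = 321.875/13.1 = 24.5706 ≈ 24.57 kN.
ΣF_y = 0: P_y + 24.5706 − 15 − 10 − ½·9.55·6 = 0 → P_y = 29.08 kN.
ΣF_x = 0: P_x + 40 = 0 → P_x = -40.00 kN.

P_x = -40.00 kN, P_y = 29.08 kN, Q_y = 24.57 kN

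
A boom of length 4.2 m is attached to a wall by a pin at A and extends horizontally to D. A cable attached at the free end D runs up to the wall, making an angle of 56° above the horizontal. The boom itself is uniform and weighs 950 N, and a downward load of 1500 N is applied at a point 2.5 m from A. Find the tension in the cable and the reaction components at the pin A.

ΣM about A: T·sin56°·4.2 − 950·2.1 − 1500·2.5 = 0 → T = 5745/(4.2·0.829038) = 1649.93 ≈ 1650 N.
ΣF_x = 0: A_x − T·cos56° = 0 → A_x = 1649.93 × 0.559193 = 922.6 N.
ΣF_y = 0: A_y + T·sin56° − 950 − 1500 = 0 → A_y = 2450 − 1649.93 × 0.829038 = 1082 N.

T = 1650 N, A_x = 922.6 N, A_y = 1082 N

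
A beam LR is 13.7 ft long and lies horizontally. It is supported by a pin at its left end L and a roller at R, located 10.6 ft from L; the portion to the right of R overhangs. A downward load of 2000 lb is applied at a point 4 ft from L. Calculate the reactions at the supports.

Moments about L: R_y·10.6 − 2000·4 = 0 → R_y = 8000/10.6 = 754.717 ≈ 754.7 lb.
ΣF_y = 0: L_y + 754.717 − 2000 = 0 → L_y = 1245 lb.
ΣF_x = 0: no horizontal applied forces, so L_x = 0.

L_x = 0, L_y = 1245 lb, R_y = 754.7 lb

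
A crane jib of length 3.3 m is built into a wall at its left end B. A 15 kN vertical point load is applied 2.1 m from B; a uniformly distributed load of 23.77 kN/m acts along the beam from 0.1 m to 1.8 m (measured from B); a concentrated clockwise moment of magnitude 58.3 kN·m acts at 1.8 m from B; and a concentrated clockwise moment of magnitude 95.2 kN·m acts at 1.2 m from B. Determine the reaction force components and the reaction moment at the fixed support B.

Resultant of the distributed load: 23.77 × 1.7 = 40.409 kN at 0.95 m from B.
ΣF_x = 0: B_x = 0.
ΣF_y = 0: B_y − 15 − 23.77·1.7 = 0 → B_y = 55.41 kN.
ΣM about B: M_B − 15·2.1 − (23.77·1.7)·0.95 − 58.3 − 95.2 = 0 → M_B = 223.4 kN·m.

B_x = 0, B_y = 55.41 kN, M_B = 223.4 kN·m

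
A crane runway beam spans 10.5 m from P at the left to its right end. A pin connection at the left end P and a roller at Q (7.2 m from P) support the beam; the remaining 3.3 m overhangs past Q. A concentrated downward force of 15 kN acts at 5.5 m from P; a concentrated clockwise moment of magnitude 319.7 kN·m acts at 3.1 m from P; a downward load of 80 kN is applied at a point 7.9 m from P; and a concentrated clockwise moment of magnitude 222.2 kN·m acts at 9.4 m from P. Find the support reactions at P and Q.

ΣM about P: Q_y·7.2 − 15·5.5 − 319.7 − 80·7.9 − 222.2 = 0 → Q_y = 1256.4/7.2 = 174.5 kN.
ΣF_y = 0: P_y + 174.5 − 15 − 80 = 0 → P_y = -79.50 kN.
ΣF_x = 0: no horizontal applied forces, so P_x = 0.

P_x = 0, P_y = -79.50 kN, Q_y = 174.5 kN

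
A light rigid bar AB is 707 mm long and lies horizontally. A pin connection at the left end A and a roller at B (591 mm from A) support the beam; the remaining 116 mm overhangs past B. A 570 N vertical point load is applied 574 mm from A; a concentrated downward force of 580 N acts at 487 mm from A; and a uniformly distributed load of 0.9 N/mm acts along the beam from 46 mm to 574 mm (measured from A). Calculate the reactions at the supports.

Resultant of the distributed load: 0.9 × 528 = 475.2 N at 310 mm from A.
ΣM about A: B_y·591 − 570·574 − 580·487 − (0.9·528)·310 = 0 → B_y = 756952/591 = 1280.8 ≈ 1281 N.
ΣF_y = 0: A_y + 1280.8 − 570 − 580 − 0.9·528 = 0 → A_y = 344.4 N.
ΣF_x = 0: no horizontal applied forces, so A_x = 0.

A_x = 0, A_y = 344.4 N, B_y = 1281 N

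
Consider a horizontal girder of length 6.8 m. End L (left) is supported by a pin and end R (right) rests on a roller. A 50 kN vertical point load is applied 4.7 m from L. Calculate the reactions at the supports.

L_x = 0, L_y = 15.44 kN, R_y = 34.56 kN

Moments about L: R_y·6.8 − 50·4.7 = 0 → R_y = 235/6.8 = 34.5588 ≈ 34.56 kN.
ΣF_y = 0: L_y + 34.5588 − 50 = 0 → L_y = 15.44 kN.
ΣF_x = 0: no horizontal applied forces, so L_x = 0.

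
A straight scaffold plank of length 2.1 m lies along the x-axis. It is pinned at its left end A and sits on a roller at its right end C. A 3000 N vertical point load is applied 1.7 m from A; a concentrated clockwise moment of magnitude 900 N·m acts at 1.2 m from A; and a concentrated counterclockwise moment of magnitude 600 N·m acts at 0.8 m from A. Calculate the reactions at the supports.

A_x = 0, A_y = 428.6 N, C_y = 2571 N

Moments about A: C_y·2.1 − 3000·1.7 − 900 + 600 = 0 → C_y = 5400/2.1 = 2571.43 ≈ 2571 N.
ΣF_y = 0: A_y + 2571.43 − 3000 = 0 → A_y = 428.6 N.
ΣF_x = 0: no horizontal applied forces, so A_x = 0.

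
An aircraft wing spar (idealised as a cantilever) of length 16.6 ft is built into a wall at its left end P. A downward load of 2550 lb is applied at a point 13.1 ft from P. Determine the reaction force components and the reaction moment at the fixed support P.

P_x = 0, P_y = 2550 lb, M_P = 33400 lb·ft

ΣF_x = 0: P_x = 0.
ΣF_y = 0: P_y − 2550 = 0 → P_y = 2550 lb.
ΣM about P: M_P − 2550·13.1 = 0 → M_P = 33400 lb·ft.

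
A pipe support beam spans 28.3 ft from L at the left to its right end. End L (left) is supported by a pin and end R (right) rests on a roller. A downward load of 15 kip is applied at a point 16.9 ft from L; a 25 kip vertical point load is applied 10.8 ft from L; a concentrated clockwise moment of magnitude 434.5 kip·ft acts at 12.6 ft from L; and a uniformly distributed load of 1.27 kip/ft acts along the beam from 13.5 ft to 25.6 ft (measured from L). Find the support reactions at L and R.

L_x = 0, L_y = 10.90 kip, R_y = 44.47 kip

Resultant of the distributed load: 1.27 × 12.1 = 15.367 kip at 19.55 ft from L.
Taking moments about L: R_y·28.3 − 15·16.9 − 25·10.8 − 434.5 − (1.27·12.1)·19.55 = 0 → R_y = 1258.42485/28.3 = 44.4673 ≈ 44.47 kip.
ΣF_y = 0: L_y + 44.4673 − 15 − 25 − 1.27·12.1 = 0 → L_y = 10.90 kip.
ΣF_x = 0: no horizontal applied forces, so L_x = 0.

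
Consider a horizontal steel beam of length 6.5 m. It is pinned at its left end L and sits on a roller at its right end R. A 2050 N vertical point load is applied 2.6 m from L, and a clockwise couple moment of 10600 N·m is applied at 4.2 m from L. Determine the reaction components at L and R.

L_x = 0, L_y = -400.8 N, R_y = 2451 N

Moments about L: R_y·6.5 − 2050·2.6 − 10600 = 0 → R_y = 15930/6.5 = 2450.77 ≈ 2451 N.
ΣF_y = 0: L_y + 2450.77 − 2050 = 0 → L_y = -400.8 N.
ΣF_x = 0: no horizontal applied forces, so L_x = 0.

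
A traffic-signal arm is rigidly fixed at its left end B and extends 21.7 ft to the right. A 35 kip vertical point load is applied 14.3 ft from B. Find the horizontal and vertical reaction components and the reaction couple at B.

B_x = 0, B_y = 35.00 kip, M_B = 500.5 kip·ft

ΣF_x = 0: B_x = 0.
ΣF_y = 0: B_y − 35 = 0 → B_y = 35.00 kip.
ΣM about B: M_B − 35·14.3 = 0 → M_B = 500.5 kip·ft.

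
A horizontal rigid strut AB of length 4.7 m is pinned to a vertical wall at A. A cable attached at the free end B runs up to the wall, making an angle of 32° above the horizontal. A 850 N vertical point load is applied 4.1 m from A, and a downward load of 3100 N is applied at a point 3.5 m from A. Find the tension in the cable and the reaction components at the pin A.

ΣM about A: T·sin32°·4.7 − 850·4.1 − 3100·3.5 = 0 → T = 14335/(4.7·0.529919) = 5755.6 ≈ 5756 N.
ΣF_x = 0: A_x − T·cos32° = 0 → A_x = 5755.6 × 0.848048 = 4881 N.
ΣF_y = 0: A_y + T·sin32° − 850 − 3100 = 0 → A_y = 3950 − 5755.6 × 0.529919 = 900.0 N.

T = 5756 N, A_x = 4881 N, A_y = 900.0 N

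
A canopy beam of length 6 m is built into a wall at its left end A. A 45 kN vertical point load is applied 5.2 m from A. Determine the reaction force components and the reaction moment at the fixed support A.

ΣF_x = 0: A_x = 0.
ΣF_y = 0: A_y − 45 = 0 → A_y = 45.00 kN.
ΣM about A: M_A − 45·5.2 = 0 → M_A = 234.0 kN·m.

A_x = 0, A_y = 45.00 kN, M_A = 234.0 kN·m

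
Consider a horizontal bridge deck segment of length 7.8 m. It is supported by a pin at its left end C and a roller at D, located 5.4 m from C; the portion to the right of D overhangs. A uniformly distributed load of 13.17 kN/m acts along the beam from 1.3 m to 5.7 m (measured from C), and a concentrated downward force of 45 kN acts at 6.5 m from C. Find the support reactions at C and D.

C_x = 0, C_y = 11.22 kN, D_y = 91.73 kN

Resultant of the distributed load: 13.17 × 4.4 = 57.948 kN at 3.5 m from C.
Moments about C: D_y·5.4 − (13.17·4.4)·3.5 − 45·6.5 = 0 → D_y = 495.318/5.4 = 91.7256 ≈ 91.73 kN.
ΣF_y = 0: C_y + 91.7256 − 13.17·4.4 − 45 = 0 → C_y = 11.22 kN.
ΣF_x = 0: no horizontal applied forces, so C_x = 0.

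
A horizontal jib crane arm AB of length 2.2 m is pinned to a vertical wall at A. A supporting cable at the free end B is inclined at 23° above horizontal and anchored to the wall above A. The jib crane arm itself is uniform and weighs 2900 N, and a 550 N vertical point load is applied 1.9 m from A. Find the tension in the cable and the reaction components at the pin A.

T = 4927 N, A_x = 4535 N, A_y = 1525 N

ΣM about A: T·sin23°·2.2 − 2900·1.1 − 550·1.9 = 0 → T = 4235/(2.2·0.390731) = 4926.66 ≈ 4927 N.
ΣF_x = 0: A_x − T·cos23° = 0 → A_x = 4926.66 × 0.920505 = 4535 N.
ΣF_y = 0: A_y + T·sin23° − 2900 − 550 = 0 → A_y = 3450 − 4926.66 × 0.390731 = 1525 N.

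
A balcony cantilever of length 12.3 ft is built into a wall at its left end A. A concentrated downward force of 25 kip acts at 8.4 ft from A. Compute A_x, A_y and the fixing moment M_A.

ΣF_x = 0: A_x = 0.
ΣF_y = 0: A_y − 25 = 0 → A_y = 25.00 kip.
ΣM about A: M_A − 25·8.4 = 0 → M_A = 210.0 kip·ft.

A_x = 0, A_y = 25.00 kip, M_A = 210.0 kip·ft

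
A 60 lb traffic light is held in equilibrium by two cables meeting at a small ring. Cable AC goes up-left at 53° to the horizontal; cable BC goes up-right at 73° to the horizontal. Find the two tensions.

T_AC = 21.68 lb, T_BC = 44.63 lb

ΣF_x = 0: −T_AC·cos53° + T_BC·cos73° = 0 → T_BC = 2.05839·T_AC.
ΣF_y = 0: T_AC·sin53° + T_BC·sin73° = 60.
Substitute: T_AC·(0.798636 + 2.05839·0.956305) = 60 → T_AC = 21.6835 ≈ 21.68 lb.
Then T_BC = 2.05839 × 21.6835 = 44.63 lb.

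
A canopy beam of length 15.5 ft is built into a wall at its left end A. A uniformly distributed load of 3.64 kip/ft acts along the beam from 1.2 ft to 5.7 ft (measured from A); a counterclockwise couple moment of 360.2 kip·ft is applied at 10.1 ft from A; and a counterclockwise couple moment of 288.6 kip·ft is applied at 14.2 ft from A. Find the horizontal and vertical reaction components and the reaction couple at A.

Resultant of the distributed load: 3.64 × 4.5 = 16.38 kip at 3.45 ft from A.
ΣF_x = 0: A_x = 0.
ΣF_y = 0: A_y − 3.64·4.5 = 0 → A_y = 16.38 kip.
ΣM about A: M_A − (3.64·4.5)·3.45 + 360.2 + 288.6 = 0 → M_A = -592.3 kip·ft.

A_x = 0, A_y = 16.38 kip, M_A = -592.3 kip·ft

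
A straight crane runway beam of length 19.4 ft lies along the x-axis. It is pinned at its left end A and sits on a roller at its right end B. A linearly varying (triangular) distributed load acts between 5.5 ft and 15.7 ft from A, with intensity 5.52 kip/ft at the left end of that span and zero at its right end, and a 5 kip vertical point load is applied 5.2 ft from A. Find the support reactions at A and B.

A_x = 0, A_y = 18.90 kip, B_y = 14.26 kip

Resultant of the triangular load: ½ × 5.52 × 10.2 = 28.152 kip, acting at 8.9 ft from A (one-third of the span from the peak).
ΣM about A: B_y·19.4 − (½·5.52·10.2)·8.9 − 5·5.2 = 0 → B_y = 276.5528/19.4 = 14.2553 ≈ 14.26 kip.
ΣF_y = 0: A_y + 14.2553 − ½·5.52·10.2 − 5 = 0 → A_y = 18.90 kip.
ΣF_x = 0: no horizontal applied forces, so A_x = 0.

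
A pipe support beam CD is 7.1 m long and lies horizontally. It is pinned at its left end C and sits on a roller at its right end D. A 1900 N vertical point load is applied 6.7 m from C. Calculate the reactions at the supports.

C_x = 0, C_y = 107.0 N, D_y = 1793 N

Moments about C: D_y·7.1 − 1900·6.7 = 0 → D_y = 12730/7.1 = 1792.96 ≈ 1793 N.
ΣF_y = 0: C_y + 1792.96 − 1900 = 0 → C_y = 107.0 N.
ΣF_x = 0: no horizontal applied forces, so C_x = 0.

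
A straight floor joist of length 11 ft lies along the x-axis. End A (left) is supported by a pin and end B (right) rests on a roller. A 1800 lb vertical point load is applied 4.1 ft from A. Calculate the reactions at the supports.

A_x = 0, A_y = 1129 lb, B_y = 670.9 lb

Moments about A: B_y·11 − 1800·4.1 = 0 → B_y = 7380/11 = 670.909 ≈ 670.9 lb.
ΣF_y = 0: A_y + 670.909 − 1800 = 0 → A_y = 1129 lb.
ΣF_x = 0: no horizontal applied forces, so A_x = 0.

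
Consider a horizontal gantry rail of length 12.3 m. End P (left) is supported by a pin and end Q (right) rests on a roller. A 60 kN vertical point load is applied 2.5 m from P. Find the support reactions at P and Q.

ΣM about P: Q_y·12.3 − 60·2.5 = 0 → Q_y = 150/12.3 = 12.1951 ≈ 12.20 kN.
ΣF_y = 0: P_y + 12.1951 − 60 = 0 → P_y = 47.80 kN.
ΣF_x = 0: no horizontal applied forces, so P_x = 0.

P_x = 0, P_y = 47.80 kN, Q_y = 12.20 kN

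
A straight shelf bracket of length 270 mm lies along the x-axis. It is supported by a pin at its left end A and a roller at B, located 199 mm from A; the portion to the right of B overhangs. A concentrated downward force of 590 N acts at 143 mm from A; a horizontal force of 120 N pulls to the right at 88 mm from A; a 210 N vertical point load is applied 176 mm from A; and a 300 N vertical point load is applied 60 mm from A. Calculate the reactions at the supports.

A_x = -120.0 N, A_y = 399.8 N, B_y = 700.2 N

Moments about A: B_y·199 − 590·143 − 210·176 − 300·60 = 0 → B_y = 139330/199 = 700.151 ≈ 700.2 N.
ΣF_y = 0: A_y + 700.151 − 590 − 210 − 300 = 0 → A_y = 399.8 N.
ΣF_x = 0: A_x + 120 = 0 → A_x = -120.0 N.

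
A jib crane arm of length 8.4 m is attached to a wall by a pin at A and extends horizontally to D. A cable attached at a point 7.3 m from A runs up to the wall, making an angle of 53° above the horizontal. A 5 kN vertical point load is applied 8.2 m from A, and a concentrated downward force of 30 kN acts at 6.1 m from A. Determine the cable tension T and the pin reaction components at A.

ΣM about A: T·sin53°·7.3 − 5·8.2 − 30·6.1 = 0 → T = 224/(7.3·0.798636) = 38.4217 ≈ 38.42 kN.
ΣF_x = 0: A_x − T·cos53° = 0 → A_x = 38.4217 × 0.601815 = 23.12 kN.
ΣF_y = 0: A_y + T·sin53° − 5 − 30 = 0 → A_y = 35 − 38.4217 × 0.798636 = 4.315 kN.

T = 38.42 kN, A_x = 23.12 kN, A_y = 4.315 kN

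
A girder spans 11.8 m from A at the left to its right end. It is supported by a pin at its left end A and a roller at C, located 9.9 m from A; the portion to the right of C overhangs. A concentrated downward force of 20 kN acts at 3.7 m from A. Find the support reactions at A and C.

Taking moments about A: C_y·9.9 − 20·3.7 = 0 → C_y = 74/9.9 = 7.47475 ≈ 7.475 kN.
ΣF_y = 0: A_y + 7.47475 − 20 = 0 → A_y = 12.53 kN.
ΣF_x = 0: no horizontal applied forces, so A_x = 0.

A_x = 0, A_y = 12.53 kN, C_y = 7.475 kN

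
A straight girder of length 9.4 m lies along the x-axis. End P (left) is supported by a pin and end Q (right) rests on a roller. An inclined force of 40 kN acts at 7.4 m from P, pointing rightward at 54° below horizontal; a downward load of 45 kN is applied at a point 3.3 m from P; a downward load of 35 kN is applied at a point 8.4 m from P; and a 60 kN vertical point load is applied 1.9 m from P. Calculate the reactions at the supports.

P_x = -23.51 kN, P_y = 87.68 kN, Q_y = 84.68 kN

Taking moments about P: Q_y·9.4 − 40·sin54°·7.4 − 45·3.3 − 35·8.4 − 60·1.9 = 0 → Q_y = 795.969/9.4 = 84.6776 ≈ 84.68 kN.
ΣF_y = 0: P_y + 84.6776 − 40·sin54° − 45 − 35 − 60 = 0 → P_y = 87.68 kN.
ΣF_x = 0: P_x + 40·cos54° = 0 → P_x = -23.51 kN.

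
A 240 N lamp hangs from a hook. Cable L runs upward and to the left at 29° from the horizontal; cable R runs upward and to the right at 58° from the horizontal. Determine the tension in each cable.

T_L = 127.4 N, T_R = 210.2 N

ΣF_x = 0: −T_L·cos29° + T_R·cos58° = 0 → T_R = 1.65048·T_L.
ΣF_y = 0: T_L·sin29° + T_R·sin58° = 240.
Substitute: T_L·(0.48481 + 1.65048·0.848048) = 240 → T_L = 127.355 ≈ 127.4 N.
Then T_R = 1.65048 × 127.355 = 210.2 N.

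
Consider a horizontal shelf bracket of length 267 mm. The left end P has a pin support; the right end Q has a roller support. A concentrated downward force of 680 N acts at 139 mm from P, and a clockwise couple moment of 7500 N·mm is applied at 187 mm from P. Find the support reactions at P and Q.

P_x = 0, P_y = 297.9 N, Q_y = 382.1 N

Taking moments about P: Q_y·267 − 680·139 − 7500 = 0 → Q_y = 102020/267 = 382.097 ≈ 382.1 N.
ΣF_y = 0: P_y + 382.097 − 680 = 0 → P_y = 297.9 N.
ΣF_x = 0: no horizontal applied forces, so P_x = 0.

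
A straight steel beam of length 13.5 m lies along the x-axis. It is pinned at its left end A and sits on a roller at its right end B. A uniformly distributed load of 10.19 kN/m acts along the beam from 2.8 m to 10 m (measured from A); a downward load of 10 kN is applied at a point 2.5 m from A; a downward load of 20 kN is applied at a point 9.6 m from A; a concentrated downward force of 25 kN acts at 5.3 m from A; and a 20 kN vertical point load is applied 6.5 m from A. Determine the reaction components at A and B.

Resultant of the distributed load: 10.19 × 7.2 = 73.368 kN at 6.4 m from A.
Moments about A: B_y·13.5 − (10.19·7.2)·6.4 − 10·2.5 − 20·9.6 − 25·5.3 − 20·6.5 = 0 → B_y = 949.0552/13.5 = 70.3004 ≈ 70.30 kN.
ΣF_y = 0: A_y + 70.3004 − 10.19·7.2 − 10 − 20 − 25 − 20 = 0 → A_y = 78.07 kN.
ΣF_x = 0: no horizontal applied forces, so A_x = 0.

A_x = 0, A_y = 78.07 kN, B_y = 70.30 kN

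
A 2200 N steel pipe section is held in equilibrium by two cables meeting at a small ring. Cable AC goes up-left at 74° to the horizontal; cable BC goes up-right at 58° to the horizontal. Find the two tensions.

T_AC = 1569 N, T_BC = 816.0 N

ΣF_x = 0: −T_AC·cos74° + T_BC·cos58° = 0 → T_BC = 0.52015·T_AC.
ΣF_y = 0: T_AC·sin74° + T_BC·sin58° = 2200.
Substitute: T_AC·(0.961262 + 0.52015·0.848048) = 2200 → T_AC = 1568.77 ≈ 1569 N.
Then T_BC = 0.52015 × 1568.77 = 816.0 N.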